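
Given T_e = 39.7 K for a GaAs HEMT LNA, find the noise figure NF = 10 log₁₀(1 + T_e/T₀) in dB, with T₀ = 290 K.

0.557 dB

F = 1 + T_e/T₀ = 1 + 39.7/290 = 1.1369
NF = 10 log₁₀(1.1369) = 0.557 dB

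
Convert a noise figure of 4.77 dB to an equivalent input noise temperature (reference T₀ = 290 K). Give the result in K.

F = 10^(4.77/10) = 2.99916
T_e = (F − 1)·T₀ = (2.99916 − 1) × 290 = 580 K

580 K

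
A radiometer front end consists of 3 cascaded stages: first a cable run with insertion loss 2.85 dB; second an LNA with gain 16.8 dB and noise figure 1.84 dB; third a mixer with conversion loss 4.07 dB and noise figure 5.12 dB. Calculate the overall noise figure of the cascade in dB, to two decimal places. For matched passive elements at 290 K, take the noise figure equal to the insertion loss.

4.82 dB

Convert to linear (a loss of L dB is a gain of −L dB): F_i = 10^(NF_i/10), G_i = 10^(G_i,dB/10)
  Stage 1: F_1 = 10^(2.85/10) = 1.928, G_1 = 10^(−2.85/10) = 0.5188
  Stage 2: F_2 = 10^(1.84/10) = 1.528, G_2 = 10^(16.8/10) = 47.86
  Stage 3: F_3 = 10^(5.12/10) = 3.251, G_3 = 10^(−4.07/10) = 0.3917
Friis cascade:
  F = 1.928 + (1.528 − 1)/0.5188 + (3.251 − 1)/24.83 = 3.035
NF = 10 log₁₀(3.035) = 4.82 dB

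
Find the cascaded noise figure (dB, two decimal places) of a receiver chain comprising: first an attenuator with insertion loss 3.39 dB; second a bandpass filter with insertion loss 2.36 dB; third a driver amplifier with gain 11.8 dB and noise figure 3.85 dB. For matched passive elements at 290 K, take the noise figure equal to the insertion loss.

9.60 dB

Convert to linear (a loss of L dB is a gain of −L dB): F_i = 10^(NF_i/10), G_i = 10^(G_i,dB/10)
  Stage 1: F_1 = 10^(3.39/10) = 2.183, G_1 = 10^(−3.39/10) = 0.4581
  Stage 2: F_2 = 10^(2.36/10) = 1.722, G_2 = 10^(−2.36/10) = 0.5808
  Stage 3: F_3 = 10^(3.85/10) = 2.427, G_3 = 10^(11.8/10) = 15.14
Friis cascade:
  F = 2.183 + (1.722 − 1)/0.4581 + (2.427 − 1)/0.2661 = 9.120
NF = 10 log₁₀(9.120) = 9.60 dB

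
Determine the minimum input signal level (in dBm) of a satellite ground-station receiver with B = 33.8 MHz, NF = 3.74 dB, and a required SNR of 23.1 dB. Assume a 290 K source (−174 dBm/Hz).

−71.9 dBm

Sensitivity = −174 + 10 log₁₀(B) + NF + SNR_min
= −174 + 75.29 + 3.74 + 23.1
= −71.87 dBm → −71.9 dBm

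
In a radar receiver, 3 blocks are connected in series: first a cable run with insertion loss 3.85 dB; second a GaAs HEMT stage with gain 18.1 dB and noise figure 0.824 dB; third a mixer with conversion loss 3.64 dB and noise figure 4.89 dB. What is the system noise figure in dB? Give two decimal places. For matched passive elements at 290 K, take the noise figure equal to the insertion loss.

4.79 dB

Convert to linear (a loss of L dB is a gain of −L dB): F_i = 10^(NF_i/10), G_i = 10^(G_i,dB/10)
  Stage 1: F_1 = 10^(3.85/10) = 2.427, G_1 = 10^(−3.85/10) = 0.4121
  Stage 2: F_2 = 10^(0.824/10) = 1.209, G_2 = 10^(18.1/10) = 64.57
  Stage 3: F_3 = 10^(4.89/10) = 3.083, G_3 = 10^(−3.64/10) = 0.4325
Friis cascade:
  F = 2.427 + (1.209 − 1)/0.4121 + (3.083 − 1)/26.61 = 3.012
NF = 10 log₁₀(3.012) = 4.79 dB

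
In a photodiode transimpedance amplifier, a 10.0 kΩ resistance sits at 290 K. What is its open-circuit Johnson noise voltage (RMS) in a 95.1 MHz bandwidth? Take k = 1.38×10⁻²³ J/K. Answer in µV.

V_n = √(4kTRB)
4kTRB = 4 × 1.38×10⁻²³ × 290 × 1.00×10⁴ × 9.51×10⁷ = 1.52×10⁻⁸ V²
V_n = √(1.52×10⁻⁸) = 1.23×10⁻⁴ V = 123 µV

123 µV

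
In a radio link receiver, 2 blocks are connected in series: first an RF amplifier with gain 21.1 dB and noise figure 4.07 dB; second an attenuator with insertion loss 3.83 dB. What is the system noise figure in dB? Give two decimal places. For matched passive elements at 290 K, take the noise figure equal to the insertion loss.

4.09 dB

Convert to linear (a loss of L dB is a gain of −L dB): F_i = 10^(NF_i/10), G_i = 10^(G_i,dB/10)
  Stage 1: F_1 = 10^(4.07/10) = 2.553, G_1 = 10^(21.1/10) = 128.8
  Stage 2: F_2 = 10^(3.83/10) = 2.415, G_2 = 10^(−3.83/10) = 0.4140
Friis cascade:
  F = 2.553 + (2.415 − 1)/128.8 = 2.564
NF = 10 log₁₀(2.564) = 4.09 dB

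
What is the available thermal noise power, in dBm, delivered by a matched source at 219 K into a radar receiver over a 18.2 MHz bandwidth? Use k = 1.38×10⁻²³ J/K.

P_n = kTB = 1.38×10⁻²³ × 219 × 1.82×10⁷ = 5.50×10⁻¹⁴ W
In dBm: 10 log₁₀(5.50×10⁻¹⁴ / 10⁻³) = −102.6 dBm

−102.6 dBm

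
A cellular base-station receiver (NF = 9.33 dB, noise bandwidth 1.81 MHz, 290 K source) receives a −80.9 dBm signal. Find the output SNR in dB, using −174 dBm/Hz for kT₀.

Noise floor: N = −174 + 10 log₁₀(B) + NF
10 log₁₀(1.81×10⁶) = 62.58 dB
N = −174 + 62.58 + 9.33 = −102.09 dBm
SNR = P_sig − N = −80.9 − (−102.09) = 21.19 dB → 21.2 dB

21.2 dB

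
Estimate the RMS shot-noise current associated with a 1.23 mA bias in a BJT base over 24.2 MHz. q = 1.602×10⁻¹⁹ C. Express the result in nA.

97.7 nA

I_n = √(2qI·B)
2qI·B = 2 × 1.602×10⁻¹⁹ × 1.23×10⁻³ × 2.42×10⁷ = 9.54×10⁻¹⁵ A²
I_n = √(9.54×10⁻¹⁵) = 9.77×10⁻⁸ A = 97.7 nA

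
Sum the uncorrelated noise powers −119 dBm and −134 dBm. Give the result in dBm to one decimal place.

Convert to linear, add, convert back:
P₁ = 1.26×10⁻¹⁵ W, P₂ = 3.98×10⁻¹⁷ W
P_tot = 1.30×10⁻¹⁵ W → 10 log₁₀(P_tot / 10⁻³) = −118.9 dBm

−118.9 dBm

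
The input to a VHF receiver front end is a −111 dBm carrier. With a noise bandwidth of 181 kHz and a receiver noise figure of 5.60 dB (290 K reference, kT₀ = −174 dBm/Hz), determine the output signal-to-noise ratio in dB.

Noise floor: N = −174 + 10 log₁₀(B) + NF
10 log₁₀(1.81×10⁵) = 52.58 dB
N = −174 + 52.58 + 5.60 = −115.82 dBm
SNR = P_sig − N = −111 − (−115.82) = 4.82 dB → 4.8 dB

4.8 dB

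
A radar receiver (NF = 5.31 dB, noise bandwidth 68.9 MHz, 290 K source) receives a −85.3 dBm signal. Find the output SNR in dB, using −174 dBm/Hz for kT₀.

5.0 dB

Noise floor: N = −174 + 10 log₁₀(B) + NF
10 log₁₀(6.89×10⁷) = 78.38 dB
N = −174 + 78.38 + 5.31 = −90.31 dBm
SNR = P_sig − N = −85.3 − (−90.31) = 5.01 dB → 5.0 dB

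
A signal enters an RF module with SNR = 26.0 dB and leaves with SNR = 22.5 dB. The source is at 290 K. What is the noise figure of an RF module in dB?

3.5 dB

NF (dB) = SNR_in(dB) − SNR_out(dB) when the source is at T₀
NF = 26.0 − 22.5 = 3.5 dB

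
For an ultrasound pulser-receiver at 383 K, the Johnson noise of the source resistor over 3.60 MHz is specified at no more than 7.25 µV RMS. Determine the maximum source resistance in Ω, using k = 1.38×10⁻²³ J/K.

Johnson–Nyquist: V_n = √(4kTRB) ⇒ R = V_n² / (4kTB)
4kTB = 4 × 1.38×10⁻²³ × 383 × 3.60×10⁶ = 7.61×10⁻¹⁴
R = (7.25×10⁻⁶)² / 7.61×10⁻¹⁴ = 6.91×10² Ω = 691 Ω

691 Ω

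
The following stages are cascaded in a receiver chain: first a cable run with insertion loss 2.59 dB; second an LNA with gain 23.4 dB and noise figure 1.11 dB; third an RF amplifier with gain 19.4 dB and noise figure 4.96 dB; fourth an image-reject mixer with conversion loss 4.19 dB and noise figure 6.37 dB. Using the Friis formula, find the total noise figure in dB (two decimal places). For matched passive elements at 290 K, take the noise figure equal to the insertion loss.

3.73 dB

Convert to linear (a loss of L dB is a gain of −L dB): F_i = 10^(NF_i/10), G_i = 10^(G_i,dB/10)
  Stage 1: F_1 = 10^(2.59/10) = 1.816, G_1 = 10^(−2.59/10) = 0.5508
  Stage 2: F_2 = 10^(1.11/10) = 1.291, G_2 = 10^(23.4/10) = 218.8
  Stage 3: F_3 = 10^(4.96/10) = 3.133, G_3 = 10^(19.4/10) = 87.10
  Stage 4: F_4 = 10^(6.37/10) = 4.335, G_4 = 10^(−4.19/10) = 0.3811
Friis cascade:
  F = 1.816 + (1.291 − 1)/0.5508 + (3.133 − 1)/120.5 + (4.335 − 1)/1.050×10⁴ = 2.362
NF = 10 log₁₀(2.362) = 3.73 dB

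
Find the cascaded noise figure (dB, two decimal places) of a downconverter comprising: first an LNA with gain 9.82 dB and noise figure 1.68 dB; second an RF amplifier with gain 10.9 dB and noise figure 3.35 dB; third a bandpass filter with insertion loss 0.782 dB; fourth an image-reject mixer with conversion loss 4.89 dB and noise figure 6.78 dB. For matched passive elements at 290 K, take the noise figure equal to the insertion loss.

Convert to linear (a loss of L dB is a gain of −L dB): F_i = 10^(NF_i/10), G_i = 10^(G_i,dB/10)
  Stage 1: F_1 = 10^(1.68/10) = 1.472, G_1 = 10^(9.82/10) = 9.594
  Stage 2: F_2 = 10^(3.35/10) = 2.163, G_2 = 10^(10.9/10) = 12.30
  Stage 3: F_3 = 10^(0.782/10) = 1.197, G_3 = 10^(−0.782/10) = 0.8352
  Stage 4: F_4 = 10^(6.78/10) = 4.764, G_4 = 10^(−4.89/10) = 0.3243
Friis cascade:
  F = 1.472 + (2.163 − 1)/9.594 + (1.197 − 1)/118.0 + (4.764 − 1)/98.58 = 1.633
NF = 10 log₁₀(1.633) = 2.13 dB

2.13 dB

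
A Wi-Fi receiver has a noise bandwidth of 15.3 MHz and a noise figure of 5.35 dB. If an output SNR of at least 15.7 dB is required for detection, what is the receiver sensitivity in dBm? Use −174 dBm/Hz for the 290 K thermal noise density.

−81.1 dBm

Sensitivity = −174 + 10 log₁₀(B) + NF + SNR_min
= −174 + 71.85 + 5.35 + 15.7
= −81.10 dBm → −81.1 dBm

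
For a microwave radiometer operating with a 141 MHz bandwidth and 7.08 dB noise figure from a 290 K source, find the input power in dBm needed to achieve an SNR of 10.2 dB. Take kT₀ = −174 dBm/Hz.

Sensitivity = −174 + 10 log₁₀(B) + NF + SNR_min
= −174 + 81.49 + 7.08 + 10.2
= −75.23 dBm → −75.2 dBm

−75.2 dBm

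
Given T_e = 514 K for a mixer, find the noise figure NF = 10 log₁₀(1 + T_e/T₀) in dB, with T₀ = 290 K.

F = 1 + T_e/T₀ = 1 + 514/290 = 2.77241
NF = 10 log₁₀(2.77241) = 4.43 dB

4.43 dB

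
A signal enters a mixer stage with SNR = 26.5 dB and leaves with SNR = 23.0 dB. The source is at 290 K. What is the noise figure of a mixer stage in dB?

NF (dB) = SNR_in(dB) − SNR_out(dB) when the source is at T₀
NF = 26.5 − 23.0 = 3.5 dB

3.5 dB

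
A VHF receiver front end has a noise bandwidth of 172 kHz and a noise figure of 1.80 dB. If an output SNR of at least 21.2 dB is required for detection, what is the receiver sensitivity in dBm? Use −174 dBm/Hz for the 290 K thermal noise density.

Sensitivity = −174 + 10 log₁₀(B) + NF + SNR_min
= −174 + 52.36 + 1.80 + 21.2
= −98.64 dBm → −98.6 dBm

−98.6 dBm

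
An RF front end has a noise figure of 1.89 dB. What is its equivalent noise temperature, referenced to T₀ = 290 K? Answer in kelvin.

158 K

F = 10^(1.89/10) = 1.54525
T_e = (F − 1)·T₀ = (1.54525 − 1) × 290 = 158 K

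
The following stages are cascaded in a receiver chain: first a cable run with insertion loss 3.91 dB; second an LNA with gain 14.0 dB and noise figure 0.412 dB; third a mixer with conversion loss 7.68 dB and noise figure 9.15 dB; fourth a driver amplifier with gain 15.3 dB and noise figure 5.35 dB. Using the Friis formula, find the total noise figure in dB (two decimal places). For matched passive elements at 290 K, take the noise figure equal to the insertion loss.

6.82 dB

Convert to linear (a loss of L dB is a gain of −L dB): F_i = 10^(NF_i/10), G_i = 10^(G_i,dB/10)
  Stage 1: F_1 = 10^(3.91/10) = 2.460, G_1 = 10^(−3.91/10) = 0.4064
  Stage 2: F_2 = 10^(0.412/10) = 1.100, G_2 = 10^(14.0/10) = 25.12
  Stage 3: F_3 = 10^(9.15/10) = 8.222, G_3 = 10^(−7.68/10) = 0.1706
  Stage 4: F_4 = 10^(5.35/10) = 3.428, G_4 = 10^(15.3/10) = 33.88
Friis cascade:
  F = 2.460 + (1.100 − 1)/0.4064 + (8.222 − 1)/10.21 + (3.428 − 1)/1.742 = 4.806
NF = 10 log₁₀(4.806) = 6.82 dB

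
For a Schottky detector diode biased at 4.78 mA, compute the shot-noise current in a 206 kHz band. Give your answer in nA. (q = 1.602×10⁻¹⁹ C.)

17.8 nA

I_n = √(2qI·B)
2qI·B = 2 × 1.602×10⁻¹⁹ × 4.78×10⁻³ × 2.06×10⁵ = 3.15×10⁻¹⁶ A²
I_n = √(3.15×10⁻¹⁶) = 1.78×10⁻⁸ A = 17.8 nA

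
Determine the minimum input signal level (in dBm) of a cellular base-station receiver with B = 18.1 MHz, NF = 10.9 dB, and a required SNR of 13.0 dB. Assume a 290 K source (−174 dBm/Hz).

Sensitivity = −174 + 10 log₁₀(B) + NF + SNR_min
= −174 + 72.58 + 10.9 + 13.0
= −77.52 dBm → −77.5 dBm

−77.5 dBm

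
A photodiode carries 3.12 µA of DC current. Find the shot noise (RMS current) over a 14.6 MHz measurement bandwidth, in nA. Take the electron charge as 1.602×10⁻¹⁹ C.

I_n = √(2qI·B)
2qI·B = 2 × 1.602×10⁻¹⁹ × 3.12×10⁻⁶ × 1.46×10⁷ = 1.46×10⁻¹⁷ A²
I_n = √(1.46×10⁻¹⁷) = 3.82×10⁻⁹ A = 3.82 nA

3.82 nA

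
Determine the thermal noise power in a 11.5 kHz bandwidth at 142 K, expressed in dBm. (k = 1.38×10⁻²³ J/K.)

P_n = kTB = 1.38×10⁻²³ × 142 × 1.15×10⁴ = 2.25×10⁻¹⁷ W
In dBm: 10 log₁₀(2.25×10⁻¹⁷ / 10⁻³) = −136.5 dBm

−136.5 dBm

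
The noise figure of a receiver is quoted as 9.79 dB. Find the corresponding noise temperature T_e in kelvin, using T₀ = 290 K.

2473 K

F = 10^(9.79/10) = 9.52796
T_e = (F − 1)·T₀ = (9.52796 − 1) × 290 = 2473 K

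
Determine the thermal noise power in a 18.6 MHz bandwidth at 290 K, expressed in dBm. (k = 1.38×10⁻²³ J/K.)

−101.3 dBm

P_n = kTB = 1.38×10⁻²³ × 290 × 1.86×10⁷ = 7.44×10⁻¹⁴ W
In dBm: 10 log₁₀(7.44×10⁻¹⁴ / 10⁻³) = −101.3 dBm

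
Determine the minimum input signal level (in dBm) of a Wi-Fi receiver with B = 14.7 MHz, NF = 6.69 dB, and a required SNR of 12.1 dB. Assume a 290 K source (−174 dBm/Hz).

−83.5 dBm

Sensitivity = −174 + 10 log₁₀(B) + NF + SNR_min
= −174 + 71.67 + 6.69 + 12.1
= −83.54 dBm → −83.5 dBm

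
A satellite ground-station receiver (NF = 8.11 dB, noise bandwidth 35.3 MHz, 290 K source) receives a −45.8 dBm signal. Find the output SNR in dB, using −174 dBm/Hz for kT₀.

Noise floor: N = −174 + 10 log₁₀(B) + NF
10 log₁₀(3.53×10⁷) = 75.48 dB
N = −174 + 75.48 + 8.11 = −90.41 dBm
SNR = P_sig − N = −45.8 − (−90.41) = 44.61 dB → 44.6 dB

44.6 dB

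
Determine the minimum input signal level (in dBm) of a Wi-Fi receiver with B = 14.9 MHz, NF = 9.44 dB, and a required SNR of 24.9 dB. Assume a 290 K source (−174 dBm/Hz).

−67.9 dBm

Sensitivity = −174 + 10 log₁₀(B) + NF + SNR_min
= −174 + 71.73 + 9.44 + 24.9
= −67.93 dBm → −67.9 dBm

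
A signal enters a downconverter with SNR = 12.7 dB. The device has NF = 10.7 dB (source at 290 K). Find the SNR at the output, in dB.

By definition F = SNR_in/SNR_out, so in dB: SNR_out = SNR_in − NF
SNR_out = 12.7 − 10.7 = 2.0 dB

2.0 dB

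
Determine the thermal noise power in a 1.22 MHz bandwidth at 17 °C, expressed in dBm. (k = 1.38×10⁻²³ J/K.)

T = 17 °C + 273.15 = 290.15 K
P_n = kTB = 1.38×10⁻²³ × 290.15 × 1.22×10⁶ = 4.88×10⁻¹⁵ W
In dBm: 10 log₁₀(4.88×10⁻¹⁵ / 10⁻³) = −113.1 dBm

−113.1 dBm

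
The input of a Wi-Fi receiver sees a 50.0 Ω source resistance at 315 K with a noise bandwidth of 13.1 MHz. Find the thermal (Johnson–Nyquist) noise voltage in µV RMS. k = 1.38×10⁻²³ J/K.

3.37 µV

V_n = √(4kTRB)
4kTRB = 4 × 1.38×10⁻²³ × 315 × 5.00×10¹ × 1.31×10⁷ = 1.14×10⁻¹¹ V²
V_n = √(1.14×10⁻¹¹) = 3.37×10⁻⁶ V = 3.37 µV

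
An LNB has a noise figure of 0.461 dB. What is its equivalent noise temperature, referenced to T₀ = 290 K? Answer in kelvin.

F = 10^(0.461/10) = 1.11199
T_e = (F − 1)·T₀ = (1.11199 − 1) × 290 = 32.5 K

32.5 K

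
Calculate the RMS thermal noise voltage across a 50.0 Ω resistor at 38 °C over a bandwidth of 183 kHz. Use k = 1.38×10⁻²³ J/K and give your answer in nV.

396 nV

T = 38 °C + 273.15 = 311.15 K
V_n = √(4kTRB)
4kTRB = 4 × 1.38×10⁻²³ × 311.15 × 5.00×10¹ × 1.83×10⁵ = 1.57×10⁻¹³ V²
V_n = √(1.57×10⁻¹³) = 3.96×10⁻⁷ V = 396 nV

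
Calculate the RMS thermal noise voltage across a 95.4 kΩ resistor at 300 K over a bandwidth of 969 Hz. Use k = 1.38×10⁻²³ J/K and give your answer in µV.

1.24 µV

V_n = √(4kTRB)
4kTRB = 4 × 1.38×10⁻²³ × 300 × 9.54×10⁴ × 9.69×10² = 1.53×10⁻¹² V²
V_n = √(1.53×10⁻¹²) = 1.24×10⁻⁶ V = 1.24 µV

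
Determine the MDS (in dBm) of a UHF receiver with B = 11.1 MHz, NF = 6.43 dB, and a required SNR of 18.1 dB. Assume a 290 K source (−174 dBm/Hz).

−79.0 dBm

Sensitivity = −174 + 10 log₁₀(B) + NF + SNR_min
= −174 + 70.45 + 6.43 + 18.1
= −79.02 dBm → −79.0 dBm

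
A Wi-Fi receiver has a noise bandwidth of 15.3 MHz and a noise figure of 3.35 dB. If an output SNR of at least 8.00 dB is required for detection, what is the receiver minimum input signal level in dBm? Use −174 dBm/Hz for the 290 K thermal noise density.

−90.8 dBm

Sensitivity = −174 + 10 log₁₀(B) + NF + SNR_min
= −174 + 71.85 + 3.35 + 8.00
= −90.80 dBm → −90.8 dBm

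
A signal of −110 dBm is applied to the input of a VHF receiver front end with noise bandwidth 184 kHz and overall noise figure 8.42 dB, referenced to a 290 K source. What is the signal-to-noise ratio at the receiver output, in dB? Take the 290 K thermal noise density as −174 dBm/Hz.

2.9 dB

Noise floor: N = −174 + 10 log₁₀(B) + NF
10 log₁₀(1.84×10⁵) = 52.65 dB
N = −174 + 52.65 + 8.42 = −112.93 dBm
SNR = P_sig − N = −110 − (−112.93) = 2.93 dB → 2.9 dB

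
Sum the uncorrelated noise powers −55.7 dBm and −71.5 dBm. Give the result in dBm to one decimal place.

−55.6 dBm

Convert to linear, add, convert back:
P₁ = 2.69×10⁻⁹ W, P₂ = 7.08×10⁻¹¹ W
P_tot = 2.76×10⁻⁹ W → 10 log₁₀(P_tot / 10⁻³) = −55.6 dBm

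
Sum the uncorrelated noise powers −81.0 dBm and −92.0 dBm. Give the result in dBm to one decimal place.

−80.7 dBm

Convert to linear, add, convert back:
P₁ = 7.94×10⁻¹² W, P₂ = 6.31×10⁻¹³ W
P_tot = 8.57×10⁻¹² W → 10 log₁₀(P_tot / 10⁻³) = −80.7 dBm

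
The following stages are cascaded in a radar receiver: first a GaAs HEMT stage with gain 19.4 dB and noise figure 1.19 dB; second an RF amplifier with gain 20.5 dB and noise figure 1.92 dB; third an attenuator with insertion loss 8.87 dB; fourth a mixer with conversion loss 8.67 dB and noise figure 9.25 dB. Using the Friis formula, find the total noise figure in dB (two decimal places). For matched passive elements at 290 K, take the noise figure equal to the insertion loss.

1.23 dB

Convert to linear (a loss of L dB is a gain of −L dB): F_i = 10^(NF_i/10), G_i = 10^(G_i,dB/10)
  Stage 1: F_1 = 10^(1.19/10) = 1.315, G_1 = 10^(19.4/10) = 87.10
  Stage 2: F_2 = 10^(1.92/10) = 1.556, G_2 = 10^(20.5/10) = 112.2
  Stage 3: F_3 = 10^(8.87/10) = 7.709, G_3 = 10^(−8.87/10) = 0.1297
  Stage 4: F_4 = 10^(9.25/10) = 8.414, G_4 = 10^(−8.67/10) = 0.1358
Friis cascade:
  F = 1.315 + (1.556 − 1)/87.10 + (7.709 − 1)/9772 + (8.414 − 1)/1268 = 1.328
NF = 10 log₁₀(1.328) = 1.23 dB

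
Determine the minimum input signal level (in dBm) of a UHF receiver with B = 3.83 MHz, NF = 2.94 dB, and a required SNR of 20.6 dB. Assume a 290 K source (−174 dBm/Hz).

Sensitivity = −174 + 10 log₁₀(B) + NF + SNR_min
= −174 + 65.83 + 2.94 + 20.6
= −84.63 dBm → −84.6 dBm

−84.6 dBm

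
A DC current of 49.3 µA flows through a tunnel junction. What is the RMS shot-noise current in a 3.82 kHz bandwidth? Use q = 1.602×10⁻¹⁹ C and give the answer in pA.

246 pA

I_n = √(2qI·B)
2qI·B = 2 × 1.602×10⁻¹⁹ × 4.93×10⁻⁵ × 3.82×10³ = 6.03×10⁻²⁰ A²
I_n = √(6.03×10⁻²⁰) = 2.46×10⁻¹⁰ A = 246 pA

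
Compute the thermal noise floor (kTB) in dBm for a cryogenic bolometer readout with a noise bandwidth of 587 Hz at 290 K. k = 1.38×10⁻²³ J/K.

−146.3 dBm

P_n = kTB = 1.38×10⁻²³ × 290 × 5.87×10² = 2.35×10⁻¹⁸ W
In dBm: 10 log₁₀(2.35×10⁻¹⁸ / 10⁻³) = −146.3 dBm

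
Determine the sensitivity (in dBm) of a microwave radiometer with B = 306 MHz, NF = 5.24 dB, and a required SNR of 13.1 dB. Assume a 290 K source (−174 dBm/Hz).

Sensitivity = −174 + 10 log₁₀(B) + NF + SNR_min
= −174 + 84.86 + 5.24 + 13.1
= −70.80 dBm → −70.8 dBm

−70.8 dBm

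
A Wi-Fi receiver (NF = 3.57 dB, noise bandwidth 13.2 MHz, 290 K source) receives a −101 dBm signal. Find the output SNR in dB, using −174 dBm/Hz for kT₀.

−1.8 dB

Noise floor: N = −174 + 10 log₁₀(B) + NF
10 log₁₀(1.32×10⁷) = 71.21 dB
N = −174 + 71.21 + 3.57 = −99.22 dBm
SNR = P_sig − N = −101 − (−99.22) = −1.78 dB → −1.8 dB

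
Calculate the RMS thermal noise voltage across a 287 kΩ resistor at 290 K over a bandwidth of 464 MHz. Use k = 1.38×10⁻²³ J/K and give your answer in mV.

1.46 mV

V_n = √(4kTRB)
4kTRB = 4 × 1.38×10⁻²³ × 290 × 2.87×10⁵ × 4.64×10⁸ = 2.13×10⁻⁶ V²
V_n = √(2.13×10⁻⁶) = 1.46×10⁻³ V = 1.46 mV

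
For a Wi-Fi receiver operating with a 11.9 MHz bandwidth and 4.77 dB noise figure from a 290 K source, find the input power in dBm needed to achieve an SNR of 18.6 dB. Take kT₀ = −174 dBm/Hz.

−79.9 dBm

Sensitivity = −174 + 10 log₁₀(B) + NF + SNR_min
= −174 + 70.76 + 4.77 + 18.6
= −79.87 dBm → −79.9 dBm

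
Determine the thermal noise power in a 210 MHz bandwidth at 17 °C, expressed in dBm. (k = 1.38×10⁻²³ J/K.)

T = 17 °C + 273.15 = 290.15 K
P_n = kTB = 1.38×10⁻²³ × 290.15 × 2.10×10⁸ = 8.41×10⁻¹³ W
In dBm: 10 log₁₀(8.41×10⁻¹³ / 10⁻³) = −90.8 dBm

−90.8 dBm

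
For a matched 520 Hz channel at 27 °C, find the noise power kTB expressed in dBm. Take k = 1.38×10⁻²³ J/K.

T = 27 °C + 273.15 = 300.15 K
P_n = kTB = 1.38×10⁻²³ × 300.15 × 5.20×10² = 2.15×10⁻¹⁸ W
In dBm: 10 log₁₀(2.15×10⁻¹⁸ / 10⁻³) = −146.7 dBm

−146.7 dBm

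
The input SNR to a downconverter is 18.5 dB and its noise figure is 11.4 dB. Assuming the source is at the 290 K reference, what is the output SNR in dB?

7.1 dB

By definition F = SNR_in/SNR_out, so in dB: SNR_out = SNR_in − NF
SNR_out = 18.5 − 11.4 = 7.1 dB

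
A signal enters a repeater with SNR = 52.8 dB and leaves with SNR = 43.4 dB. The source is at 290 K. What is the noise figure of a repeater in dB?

9.4 dB

NF (dB) = SNR_in(dB) − SNR_out(dB) when the source is at T₀
NF = 52.8 − 43.4 = 9.4 dB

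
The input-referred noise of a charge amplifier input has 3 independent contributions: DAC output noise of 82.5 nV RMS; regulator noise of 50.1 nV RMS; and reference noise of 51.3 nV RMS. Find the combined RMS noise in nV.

Uncorrelated sources add in power (mean-square): V_tot = √(ΣV_i²)
V_tot = √[(8.25×10⁻⁸)² + (5.01×10⁻⁸)² + (5.13×10⁻⁸)²] = 1.09×10⁻⁷ V = 109 nV

109 nV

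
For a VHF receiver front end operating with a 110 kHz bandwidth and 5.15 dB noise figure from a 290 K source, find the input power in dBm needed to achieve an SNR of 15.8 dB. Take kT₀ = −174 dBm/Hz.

−102.6 dBm

Sensitivity = −174 + 10 log₁₀(B) + NF + SNR_min
= −174 + 50.41 + 5.15 + 15.8
= −102.64 dBm → −102.6 dBm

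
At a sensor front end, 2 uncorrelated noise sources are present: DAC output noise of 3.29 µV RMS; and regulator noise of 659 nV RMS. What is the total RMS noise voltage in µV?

3.36 µV

Uncorrelated sources add in power (mean-square): V_tot = √(ΣV_i²)
V_tot = √[(3.29×10⁻⁶)² + (6.59×10⁻⁷)²] = 3.36×10⁻⁶ V = 3.36 µV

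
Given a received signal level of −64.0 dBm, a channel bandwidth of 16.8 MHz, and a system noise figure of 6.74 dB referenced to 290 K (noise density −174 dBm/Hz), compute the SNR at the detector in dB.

Noise floor: N = −174 + 10 log₁₀(B) + NF
10 log₁₀(1.68×10⁷) = 72.25 dB
N = −174 + 72.25 + 6.74 = −95.01 dBm
SNR = P_sig − N = −64.0 − (−95.01) = 31.01 dB → 31.0 dB

31.0 dB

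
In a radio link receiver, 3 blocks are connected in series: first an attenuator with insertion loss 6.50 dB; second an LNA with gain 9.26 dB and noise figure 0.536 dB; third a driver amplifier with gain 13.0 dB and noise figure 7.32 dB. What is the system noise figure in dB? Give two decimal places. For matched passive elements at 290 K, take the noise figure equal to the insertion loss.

Convert to linear (a loss of L dB is a gain of −L dB): F_i = 10^(NF_i/10), G_i = 10^(G_i,dB/10)
  Stage 1: F_1 = 10^(6.50/10) = 4.467, G_1 = 10^(−6.50/10) = 0.2239
  Stage 2: F_2 = 10^(0.536/10) = 1.131, G_2 = 10^(9.26/10) = 8.433
  Stage 3: F_3 = 10^(7.32/10) = 5.395, G_3 = 10^(13.0/10) = 19.95
Friis cascade:
  F = 4.467 + (1.131 − 1)/0.2239 + (5.395 − 1)/1.888 = 7.382
NF = 10 log₁₀(7.382) = 8.68 dB

8.68 dB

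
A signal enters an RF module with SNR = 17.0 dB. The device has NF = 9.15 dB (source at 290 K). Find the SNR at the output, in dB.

By definition F = SNR_in/SNR_out, so in dB: SNR_out = SNR_in − NF
SNR_out = 17.0 − 9.15 = 7.85 dB

7.85 dB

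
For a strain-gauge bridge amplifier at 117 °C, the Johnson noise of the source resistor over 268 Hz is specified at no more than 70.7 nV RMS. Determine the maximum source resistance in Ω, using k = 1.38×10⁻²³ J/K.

T = 117 °C + 273.15 = 390.15 K
Johnson–Nyquist: V_n = √(4kTRB) ⇒ R = V_n² / (4kTB)
4kTB = 4 × 1.38×10⁻²³ × 390.15 × 2.68×10² = 5.77×10⁻¹⁸
R = (7.07×10⁻⁸)² / 5.77×10⁻¹⁸ = 8.66×10² Ω = 866 Ω

866 Ω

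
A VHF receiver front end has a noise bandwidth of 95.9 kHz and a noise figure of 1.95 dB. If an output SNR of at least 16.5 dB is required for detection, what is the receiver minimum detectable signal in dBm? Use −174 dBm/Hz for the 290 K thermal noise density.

−105.7 dBm

Sensitivity = −174 + 10 log₁₀(B) + NF + SNR_min
= −174 + 49.82 + 1.95 + 16.5
= −105.73 dBm → −105.7 dBm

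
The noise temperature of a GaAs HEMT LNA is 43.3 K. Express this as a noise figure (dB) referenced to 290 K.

F = 1 + T_e/T₀ = 1 + 43.3/290 = 1.14931
NF = 10 log₁₀(1.14931) = 0.604 dB

0.604 dB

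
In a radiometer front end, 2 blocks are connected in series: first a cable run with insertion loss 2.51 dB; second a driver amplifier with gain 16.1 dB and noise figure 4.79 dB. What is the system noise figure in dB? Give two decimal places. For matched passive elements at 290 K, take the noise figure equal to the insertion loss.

Convert to linear (a loss of L dB is a gain of −L dB): F_i = 10^(NF_i/10), G_i = 10^(G_i,dB/10)
  Stage 1: F_1 = 10^(2.51/10) = 1.782, G_1 = 10^(−2.51/10) = 0.5610
  Stage 2: F_2 = 10^(4.79/10) = 3.013, G_2 = 10^(16.1/10) = 40.74
Friis cascade:
  F = 1.782 + (3.013 − 1)/0.5610 = 5.370
NF = 10 log₁₀(5.370) = 7.30 dB

7.30 dB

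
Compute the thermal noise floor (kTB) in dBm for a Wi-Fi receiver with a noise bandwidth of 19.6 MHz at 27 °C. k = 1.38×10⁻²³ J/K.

T = 27 °C + 273.15 = 300.15 K
P_n = kTB = 1.38×10⁻²³ × 300.15 × 1.96×10⁷ = 8.12×10⁻¹⁴ W
In dBm: 10 log₁₀(8.12×10⁻¹⁴ / 10⁻³) = −100.9 dBm

−100.9 dBm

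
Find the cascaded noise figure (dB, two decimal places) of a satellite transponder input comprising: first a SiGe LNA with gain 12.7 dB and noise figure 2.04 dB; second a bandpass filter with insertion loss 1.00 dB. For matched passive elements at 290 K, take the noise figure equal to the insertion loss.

2.08 dB

Convert to linear (a loss of L dB is a gain of −L dB): F_i = 10^(NF_i/10), G_i = 10^(G_i,dB/10)
  Stage 1: F_1 = 10^(2.04/10) = 1.600, G_1 = 10^(12.7/10) = 18.62
  Stage 2: F_2 = 10^(1.00/10) = 1.259, G_2 = 10^(−1.00/10) = 0.7943
Friis cascade:
  F = 1.600 + (1.259 − 1)/18.62 = 1.613
NF = 10 log₁₀(1.613) = 2.08 dB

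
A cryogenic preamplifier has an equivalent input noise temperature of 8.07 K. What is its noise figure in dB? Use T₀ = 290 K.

F = 1 + T_e/T₀ = 1 + 8.07/290 = 1.02783
NF = 10 log₁₀(1.02783) = 0.119 dB

0.119 dB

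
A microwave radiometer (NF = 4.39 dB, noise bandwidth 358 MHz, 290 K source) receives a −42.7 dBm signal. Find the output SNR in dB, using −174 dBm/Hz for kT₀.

Noise floor: N = −174 + 10 log₁₀(B) + NF
10 log₁₀(3.58×10⁸) = 85.54 dB
N = −174 + 85.54 + 4.39 = −84.07 dBm
SNR = P_sig − N = −42.7 − (−84.07) = 41.37 dB → 41.4 dB

41.4 dB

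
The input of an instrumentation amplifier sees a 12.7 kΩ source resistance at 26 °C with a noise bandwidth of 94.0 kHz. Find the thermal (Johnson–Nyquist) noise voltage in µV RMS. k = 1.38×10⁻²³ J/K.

4.44 µV

T = 26 °C + 273.15 = 299.15 K
V_n = √(4kTRB)
4kTRB = 4 × 1.38×10⁻²³ × 299.15 × 1.27×10⁴ × 9.40×10⁴ = 1.97×10⁻¹¹ V²
V_n = √(1.97×10⁻¹¹) = 4.44×10⁻⁶ V = 4.44 µV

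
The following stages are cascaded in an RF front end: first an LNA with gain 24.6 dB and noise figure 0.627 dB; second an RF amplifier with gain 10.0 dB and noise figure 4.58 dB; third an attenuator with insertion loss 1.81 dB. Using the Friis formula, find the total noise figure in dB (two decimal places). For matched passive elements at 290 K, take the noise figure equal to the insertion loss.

0.65 dB

Convert to linear (a loss of L dB is a gain of −L dB): F_i = 10^(NF_i/10), G_i = 10^(G_i,dB/10)
  Stage 1: F_1 = 10^(0.627/10) = 1.155, G_1 = 10^(24.6/10) = 288.4
  Stage 2: F_2 = 10^(4.58/10) = 2.871, G_2 = 10^(10.0/10) = 10.00
  Stage 3: F_3 = 10^(1.81/10) = 1.517, G_3 = 10^(−1.81/10) = 0.6592
Friis cascade:
  F = 1.155 + (2.871 − 1)/288.4 + (1.517 − 1)/2884 = 1.162
NF = 10 log₁₀(1.162) = 0.65 dB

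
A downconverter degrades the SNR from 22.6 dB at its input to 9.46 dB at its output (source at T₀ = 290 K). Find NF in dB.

13.14 dB

NF (dB) = SNR_in(dB) − SNR_out(dB) when the source is at T₀
NF = 22.6 − 9.46 = 13.14 dB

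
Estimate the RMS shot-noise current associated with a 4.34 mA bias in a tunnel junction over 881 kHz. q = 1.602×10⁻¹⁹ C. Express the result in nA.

35.0 nA

I_n = √(2qI·B)
2qI·B = 2 × 1.602×10⁻¹⁹ × 4.34×10⁻³ × 8.81×10⁵ = 1.23×10⁻¹⁵ A²
I_n = √(1.23×10⁻¹⁵) = 3.50×10⁻⁸ A = 35.0 nA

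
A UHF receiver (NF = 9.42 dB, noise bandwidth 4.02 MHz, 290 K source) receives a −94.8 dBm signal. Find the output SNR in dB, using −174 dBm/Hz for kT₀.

Noise floor: N = −174 + 10 log₁₀(B) + NF
10 log₁₀(4.02×10⁶) = 66.04 dB
N = −174 + 66.04 + 9.42 = −98.54 dBm
SNR = P_sig − N = −94.8 − (−98.54) = 3.74 dB → 3.7 dB

3.7 dB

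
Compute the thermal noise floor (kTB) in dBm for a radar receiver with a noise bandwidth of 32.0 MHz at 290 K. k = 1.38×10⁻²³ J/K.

−98.9 dBm

P_n = kTB = 1.38×10⁻²³ × 290 × 3.20×10⁷ = 1.28×10⁻¹³ W
In dBm: 10 log₁₀(1.28×10⁻¹³ / 10⁻³) = −98.9 dBm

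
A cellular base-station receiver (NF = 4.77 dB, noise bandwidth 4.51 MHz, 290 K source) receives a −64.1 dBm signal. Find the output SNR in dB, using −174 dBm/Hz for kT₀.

38.6 dB

Noise floor: N = −174 + 10 log₁₀(B) + NF
10 log₁₀(4.51×10⁶) = 66.54 dB
N = −174 + 66.54 + 4.77 = −102.69 dBm
SNR = P_sig − N = −64.1 − (−102.69) = 38.59 dB → 38.6 dB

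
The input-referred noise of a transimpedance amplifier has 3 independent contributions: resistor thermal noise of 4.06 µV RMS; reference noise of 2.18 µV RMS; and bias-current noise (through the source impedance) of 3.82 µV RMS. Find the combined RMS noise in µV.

5.99 µV

Uncorrelated sources add in power (mean-square): V_tot = √(ΣV_i²)
V_tot = √[(4.06×10⁻⁶)² + (2.18×10⁻⁶)² + (3.82×10⁻⁶)²] = 5.99×10⁻⁶ V = 5.99 µV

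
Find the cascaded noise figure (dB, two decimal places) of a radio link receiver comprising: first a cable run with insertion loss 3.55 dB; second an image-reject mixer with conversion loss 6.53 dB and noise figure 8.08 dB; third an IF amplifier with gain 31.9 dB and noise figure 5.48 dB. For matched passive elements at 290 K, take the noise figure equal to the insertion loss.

16.06 dB

Convert to linear (a loss of L dB is a gain of −L dB): F_i = 10^(NF_i/10), G_i = 10^(G_i,dB/10)
  Stage 1: F_1 = 10^(3.55/10) = 2.265, G_1 = 10^(−3.55/10) = 0.4416
  Stage 2: F_2 = 10^(8.08/10) = 6.427, G_2 = 10^(−6.53/10) = 0.2223
  Stage 3: F_3 = 10^(5.48/10) = 3.532, G_3 = 10^(31.9/10) = 1549
Friis cascade:
  F = 2.265 + (6.427 − 1)/0.4416 + (3.532 − 1)/0.09817 = 40.34
NF = 10 log₁₀(40.34) = 16.06 dB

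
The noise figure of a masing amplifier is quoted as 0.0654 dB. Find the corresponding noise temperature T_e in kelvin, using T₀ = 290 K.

F = 10^(0.0654/10) = 1.01517
T_e = (F − 1)·T₀ = (1.01517 − 1) × 290 = 4.40 K

4.40 K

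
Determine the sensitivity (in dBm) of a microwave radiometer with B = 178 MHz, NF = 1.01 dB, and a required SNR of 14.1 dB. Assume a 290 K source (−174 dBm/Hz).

−76.4 dBm

Sensitivity = −174 + 10 log₁₀(B) + NF + SNR_min
= −174 + 82.5 + 1.01 + 14.1
= −76.39 dBm → −76.4 dBm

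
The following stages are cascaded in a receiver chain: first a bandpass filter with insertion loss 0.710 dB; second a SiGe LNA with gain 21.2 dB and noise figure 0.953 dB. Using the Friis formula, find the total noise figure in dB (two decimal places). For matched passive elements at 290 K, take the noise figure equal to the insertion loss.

1.66 dB

Convert to linear (a loss of L dB is a gain of −L dB): F_i = 10^(NF_i/10), G_i = 10^(G_i,dB/10)
  Stage 1: F_1 = 10^(0.710/10) = 1.178, G_1 = 10^(−0.710/10) = 0.8492
  Stage 2: F_2 = 10^(0.953/10) = 1.245, G_2 = 10^(21.2/10) = 131.8
Friis cascade:
  F = 1.178 + (1.245 − 1)/0.8492 = 1.467
NF = 10 log₁₀(1.467) = 1.66 dB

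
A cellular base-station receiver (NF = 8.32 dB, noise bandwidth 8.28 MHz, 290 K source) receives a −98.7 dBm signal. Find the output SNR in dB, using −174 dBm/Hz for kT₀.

−2.2 dB

Noise floor: N = −174 + 10 log₁₀(B) + NF
10 log₁₀(8.28×10⁶) = 69.18 dB
N = −174 + 69.18 + 8.32 = −96.50 dBm
SNR = P_sig − N = −98.7 − (−96.50) = −2.20 dB → −2.2 dB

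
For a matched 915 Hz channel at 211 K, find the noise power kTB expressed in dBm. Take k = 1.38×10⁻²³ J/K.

−145.7 dBm

P_n = kTB = 1.38×10⁻²³ × 211 × 9.15×10² = 2.66×10⁻¹⁸ W
In dBm: 10 log₁₀(2.66×10⁻¹⁸ / 10⁻³) = −145.7 dBm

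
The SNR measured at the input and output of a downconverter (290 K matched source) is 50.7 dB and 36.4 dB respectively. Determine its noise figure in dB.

NF (dB) = SNR_in(dB) − SNR_out(dB) when the source is at T₀
NF = 50.7 − 36.4 = 14.3 dB

14.3 dB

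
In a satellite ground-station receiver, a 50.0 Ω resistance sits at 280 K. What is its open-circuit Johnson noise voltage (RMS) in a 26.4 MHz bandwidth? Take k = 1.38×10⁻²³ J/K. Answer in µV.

4.52 µV

V_n = √(4kTRB)
4kTRB = 4 × 1.38×10⁻²³ × 280 × 5.00×10¹ × 2.64×10⁷ = 2.04×10⁻¹¹ V²
V_n = √(2.04×10⁻¹¹) = 4.52×10⁻⁶ V = 4.52 µV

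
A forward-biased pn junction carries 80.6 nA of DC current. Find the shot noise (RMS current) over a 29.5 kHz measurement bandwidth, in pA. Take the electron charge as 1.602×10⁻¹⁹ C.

27.6 pA

I_n = √(2qI·B)
2qI·B = 2 × 1.602×10⁻¹⁹ × 8.06×10⁻⁸ × 2.95×10⁴ = 7.62×10⁻²² A²
I_n = √(7.62×10⁻²²) = 2.76×10⁻¹¹ A = 27.6 pA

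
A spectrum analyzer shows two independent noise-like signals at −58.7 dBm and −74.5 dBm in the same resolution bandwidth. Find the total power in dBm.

−58.6 dBm

Convert to linear, add, convert back:
P₁ = 1.35×10⁻⁹ W, P₂ = 3.55×10⁻¹¹ W
P_tot = 1.38×10⁻⁹ W → 10 log₁₀(P_tot / 10⁻³) = −58.6 dBm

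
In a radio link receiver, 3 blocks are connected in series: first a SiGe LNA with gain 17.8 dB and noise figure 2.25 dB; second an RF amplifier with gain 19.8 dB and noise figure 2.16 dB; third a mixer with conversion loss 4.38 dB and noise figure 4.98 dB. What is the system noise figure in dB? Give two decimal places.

Convert to linear (a loss of L dB is a gain of −L dB): F_i = 10^(NF_i/10), G_i = 10^(G_i,dB/10)
  Stage 1: F_1 = 10^(2.25/10) = 1.679, G_1 = 10^(17.8/10) = 60.26
  Stage 2: F_2 = 10^(2.16/10) = 1.644, G_2 = 10^(19.8/10) = 95.50
  Stage 3: F_3 = 10^(4.98/10) = 3.148, G_3 = 10^(−4.38/10) = 0.3648
Friis cascade:
  F = 1.679 + (1.644 − 1)/60.26 + (3.148 − 1)/5754 = 1.690
NF = 10 log₁₀(1.690) = 2.28 dB

2.28 dB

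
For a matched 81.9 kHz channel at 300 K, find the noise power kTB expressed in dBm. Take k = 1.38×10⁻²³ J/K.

P_n = kTB = 1.38×10⁻²³ × 300 × 8.19×10⁴ = 3.39×10⁻¹⁶ W
In dBm: 10 log₁₀(3.39×10⁻¹⁶ / 10⁻³) = −124.7 dBm

−124.7 dBm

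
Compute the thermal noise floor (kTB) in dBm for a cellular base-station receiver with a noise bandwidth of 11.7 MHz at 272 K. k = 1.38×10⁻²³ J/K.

P_n = kTB = 1.38×10⁻²³ × 272 × 1.17×10⁷ = 4.39×10⁻¹⁴ W
In dBm: 10 log₁₀(4.39×10⁻¹⁴ / 10⁻³) = −103.6 dBm

−103.6 dBm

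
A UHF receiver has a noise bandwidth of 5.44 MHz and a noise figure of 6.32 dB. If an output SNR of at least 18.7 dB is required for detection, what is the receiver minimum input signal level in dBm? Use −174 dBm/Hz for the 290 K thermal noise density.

Sensitivity = −174 + 10 log₁₀(B) + NF + SNR_min
= −174 + 67.36 + 6.32 + 18.7
= −81.62 dBm → −81.6 dBm

−81.6 dBm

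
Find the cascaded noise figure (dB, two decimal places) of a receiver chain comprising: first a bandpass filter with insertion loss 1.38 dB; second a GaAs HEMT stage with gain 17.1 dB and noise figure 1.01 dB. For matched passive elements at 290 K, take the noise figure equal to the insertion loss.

2.39 dB

Convert to linear (a loss of L dB is a gain of −L dB): F_i = 10^(NF_i/10), G_i = 10^(G_i,dB/10)
  Stage 1: F_1 = 10^(1.38/10) = 1.374, G_1 = 10^(−1.38/10) = 0.7278
  Stage 2: F_2 = 10^(1.01/10) = 1.262, G_2 = 10^(17.1/10) = 51.29
Friis cascade:
  F = 1.374 + (1.262 − 1)/0.7278 = 1.734
NF = 10 log₁₀(1.734) = 2.39 dB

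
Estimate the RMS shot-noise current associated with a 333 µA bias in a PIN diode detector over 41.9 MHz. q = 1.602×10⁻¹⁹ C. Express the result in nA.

66.9 nA

I_n = √(2qI·B)
2qI·B = 2 × 1.602×10⁻¹⁹ × 3.33×10⁻⁴ × 4.19×10⁷ = 4.47×10⁻¹⁵ A²
I_n = √(4.47×10⁻¹⁵) = 6.69×10⁻⁸ A = 66.9 nA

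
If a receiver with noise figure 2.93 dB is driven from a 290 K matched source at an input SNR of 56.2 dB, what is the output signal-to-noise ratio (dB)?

By definition F = SNR_in/SNR_out, so in dB: SNR_out = SNR_in − NF
SNR_out = 56.2 − 2.93 = 53.27 dB

53.27 dB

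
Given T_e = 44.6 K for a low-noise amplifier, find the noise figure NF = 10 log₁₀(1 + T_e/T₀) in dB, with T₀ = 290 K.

F = 1 + T_e/T₀ = 1 + 44.6/290 = 1.15379
NF = 10 log₁₀(1.15379) = 0.621 dB

0.621 dB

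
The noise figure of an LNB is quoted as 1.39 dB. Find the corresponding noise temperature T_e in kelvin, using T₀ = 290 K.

109 K

F = 10^(1.39/10) = 1.37721
T_e = (F − 1)·T₀ = (1.37721 − 1) × 290 = 109 K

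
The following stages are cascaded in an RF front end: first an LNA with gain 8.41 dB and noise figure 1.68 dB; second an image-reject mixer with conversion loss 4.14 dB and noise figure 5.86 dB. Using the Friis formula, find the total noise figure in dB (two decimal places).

2.75 dB

Convert to linear (a loss of L dB is a gain of −L dB): F_i = 10^(NF_i/10), G_i = 10^(G_i,dB/10)
  Stage 1: F_1 = 10^(1.68/10) = 1.472, G_1 = 10^(8.41/10) = 6.934
  Stage 2: F_2 = 10^(5.86/10) = 3.855, G_2 = 10^(−4.14/10) = 0.3855
Friis cascade:
  F = 1.472 + (3.855 − 1)/6.934 = 1.884
NF = 10 log₁₀(1.884) = 2.75 dB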